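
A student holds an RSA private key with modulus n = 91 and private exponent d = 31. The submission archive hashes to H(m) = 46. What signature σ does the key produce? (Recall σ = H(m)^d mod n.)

32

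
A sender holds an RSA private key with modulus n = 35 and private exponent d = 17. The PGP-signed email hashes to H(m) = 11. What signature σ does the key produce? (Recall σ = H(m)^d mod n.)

16

(H(m))^2 ≡ 11^2 = 121 ≡ 16
(H(m))^4 ≡ 16^2 = 256 ≡ 11
(H(m))^8 ≡ 11^2 = 121 ≡ 16
(H(m))^16 ≡ 16^2 = 256 ≡ 11
17 = 16 + 1, so (H(m))^17 ≡ 11·11 ≡ 16 (mod 35)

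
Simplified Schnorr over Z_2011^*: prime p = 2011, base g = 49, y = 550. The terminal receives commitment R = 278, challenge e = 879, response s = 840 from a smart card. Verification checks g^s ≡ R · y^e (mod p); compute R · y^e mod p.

1419

Squares mod 2011: 550^1≡550, 550^2≡850, 550^4≡551, 550^8≡1951, 550^16≡1589, 550^32≡1116, 550^64≡647, 550^128≡321, 550^256≡480, 550^512≡1146
879 = 512 + 256 + 64 + 32 + 8 + 4 + 2 + 1, so 550^879 ≡ 1146·480·647·1116·1951·551·850·550 ≡ 1951 (mod 2011)
R · y^e ≡ 278·1951 = 542378 ≡ 1419 (mod 2011)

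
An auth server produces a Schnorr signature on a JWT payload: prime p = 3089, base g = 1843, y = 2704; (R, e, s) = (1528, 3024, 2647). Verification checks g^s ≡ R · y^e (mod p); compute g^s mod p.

1843^2 = 3396649 ≡ 1838
1843^4 ≡ 1838^2 = 3378244 ≡ 1967
1843^8 ≡ 1967^2 = 3869089 ≡ 1661
1843^16 ≡ 1661^2 = 2758921 ≡ 444
1843^32 ≡ 444^2 = 197136 ≡ 2529
1843^64 ≡ 2529^2 = 6395841 ≡ 1611
1843^128 ≡ 1611^2 = 2595321 ≡ 561
1843^256 ≡ 561^2 = 314721 ≡ 2732
1843^512 ≡ 2732^2 = 7463824 ≡ 800
1843^1024 ≡ 800^2 = 640000 ≡ 577
1843^2048 ≡ 577^2 = 332929 ≡ 2406
2647 = 2048 + 512 + 64 + 16 + 4 + 2 + 1, so 1843^2647 ≡ 2406·800·1611·444·1967·1838·1843 ≡ 1074 (mod 3089)

1074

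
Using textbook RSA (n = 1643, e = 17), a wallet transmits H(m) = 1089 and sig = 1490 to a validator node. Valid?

sig^2 ≡ 1490^2 = 2220100 ≡ 407
sig^4 ≡ 407^2 = 165649 ≡ 1349
sig^8 ≡ 1349^2 = 1819801 ≡ 1000
sig^16 ≡ 1000^2 = 1000000 ≡ 1056
17 = 16 + 1, so sig^17 ≡ 1056·1490 ≡ 1089 (mod 1643)
Since 1089 equals the digest 1089, verification succeeds.

yes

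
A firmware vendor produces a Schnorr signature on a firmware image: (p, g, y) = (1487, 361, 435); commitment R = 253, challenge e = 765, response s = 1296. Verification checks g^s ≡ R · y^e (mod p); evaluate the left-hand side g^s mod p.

1275

361^2 = 130321 ≡ 952
361^4 ≡ 952^2 = 906304 ≡ 721
361^8 ≡ 721^2 = 519841 ≡ 878
361^16 ≡ 878^2 = 770884 ≡ 618
361^32 ≡ 618^2 = 381924 ≡ 1252
361^64 ≡ 1252^2 = 1567504 ≡ 206
361^128 ≡ 206^2 = 42436 ≡ 800
361^256 ≡ 800^2 = 640000 ≡ 590
361^512 ≡ 590^2 = 348100 ≡ 142
361^1024 ≡ 142^2 = 20164 ≡ 833
1296 = 1024 + 256 + 16, so 361^1296 ≡ 833·590·618 ≡ 1275 (mod 1487)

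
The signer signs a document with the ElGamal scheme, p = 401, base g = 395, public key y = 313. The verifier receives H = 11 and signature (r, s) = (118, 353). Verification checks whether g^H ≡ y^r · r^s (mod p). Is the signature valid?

Left side g^H mod p:
395^2 = 156025 ≡ 36
395^4 ≡ 36^2 = 1296 ≡ 93
395^8 ≡ 93^2 = 8649 ≡ 228
11 = 8 + 2 + 1, so 395^11 ≡ 228·36·395 ≡ 75 (mod 401)
Right side y^r · r^s mod p:
313^2 = 97969 ≡ 125
313^4 ≡ 125^2 = 15625 ≡ 387
313^8 ≡ 387^2 = 149769 ≡ 196
313^16 ≡ 196^2 = 38416 ≡ 321
313^32 ≡ 321^2 = 103041 ≡ 385
313^64 ≡ 385^2 = 148225 ≡ 256
118 = 64 + 32 + 16 + 4 + 2, so 313^118 ≡ 256·385·321·387·125 ≡ 25 (mod 401)
118^2 = 13924 ≡ 290
118^4 ≡ 290^2 = 84100 ≡ 291
118^8 ≡ 291^2 = 84681 ≡ 70
118^16 ≡ 70^2 = 4900 ≡ 88
118^32 ≡ 88^2 = 7744 ≡ 125
118^64 ≡ 125^2 = 15625 ≡ 387
118^128 ≡ 387^2 = 149769 ≡ 196
118^256 ≡ 196^2 = 38416 ≡ 321
353 = 256 + 64 + 32 + 1, so 118^353 ≡ 321·387·125·118 ≡ 3 (mod 401)
25·3 = 75 ≡ 75 (mod 401)
75 ≡ 75 (mod 401), so the signature is genuine.

valid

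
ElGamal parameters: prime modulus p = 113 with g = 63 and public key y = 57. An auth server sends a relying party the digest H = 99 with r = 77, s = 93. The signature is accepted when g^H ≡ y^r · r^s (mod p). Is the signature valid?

Left side g^H mod p:
Squares mod 113: 63^1≡63, 63^2≡14, 63^4≡83, 63^8≡109, 63^16≡16, 63^32≡30, 63^64≡109
99 = 64 + 32 + 2 + 1, so 63^99 ≡ 109·30·14·63 ≡ 41 (mod 113)
Right side y^r · r^s mod p:
Squares mod 113: 57^1≡57, 57^2≡85, 57^4≡106, 57^8≡49, 57^16≡28, 57^32≡106, 57^64≡49
77 = 64 + 8 + 4 + 1, so 57^77 ≡ 49·49·106·57 ≡ 15 (mod 113)
Squares mod 113: 77^1≡77, 77^2≡53, 77^4≡97, 77^8≡30, 77^16≡109, 77^32≡16, 77^64≡30
93 = 64 + 16 + 8 + 4 + 1, so 77^93 ≡ 30·109·30·97·77 ≡ 63 (mod 113)
15·63 = 945 ≡ 41 (mod 113)
41 ≡ 41 (mod 113), so the signature is genuine.

valid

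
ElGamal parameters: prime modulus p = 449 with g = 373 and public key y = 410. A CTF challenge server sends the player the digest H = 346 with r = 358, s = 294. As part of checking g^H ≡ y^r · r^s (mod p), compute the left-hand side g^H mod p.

373^2 = 139129 ≡ 388
373^4 ≡ 388^2 = 150544 ≡ 129
373^8 ≡ 129^2 = 16641 ≡ 28
373^16 ≡ 28^2 = 784 ≡ 335
373^32 ≡ 335^2 = 112225 ≡ 424
373^64 ≡ 424^2 = 179776 ≡ 176
373^128 ≡ 176^2 = 30976 ≡ 444
373^256 ≡ 444^2 = 197136 ≡ 25
346 = 256 + 64 + 16 + 8 + 2, so 373^346 ≡ 25·176·335·28·388 ≡ 390 (mod 449)

390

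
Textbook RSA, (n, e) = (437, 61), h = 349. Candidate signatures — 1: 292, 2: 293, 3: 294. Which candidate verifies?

Candidate 1: Squares mod 437: 292^1≡292, 292^2≡49, 292^4≡216, 292^8≡334, 292^16≡121, 292^32≡220; 61 = 32 + 16 + 8 + 4 + 1, so 292^61 ≡ 220·121·334·216·292 ≡ 349 (mod 437)
  → matches h = 349
Candidate 2: Squares mod 437: 293^1≡293, 293^2≡197, 293^4≡353, 293^8≡64, 293^16≡163, 293^32≡349; 61 = 32 + 16 + 8 + 4 + 1, so 293^61 ≡ 349·163·64·353·293 ≡ 103 (mod 437)
Candidate 3: Squares mod 437: 294^1≡294, 294^2≡347, 294^4≡234, 294^8≡131, 294^16≡118, 294^32≡377; 61 = 32 + 16 + 8 + 4 + 1, so 294^61 ≡ 377·118·131·234·294 ≡ 422 (mod 437)

1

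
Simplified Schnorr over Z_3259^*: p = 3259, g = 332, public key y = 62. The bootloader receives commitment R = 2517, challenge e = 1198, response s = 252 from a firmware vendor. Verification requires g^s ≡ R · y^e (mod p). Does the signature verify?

verifies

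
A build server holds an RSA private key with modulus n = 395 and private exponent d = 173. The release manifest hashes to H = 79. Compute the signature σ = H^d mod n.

Squares mod 395: H^1≡79, H^2≡316, H^4≡316, H^8≡316, H^16≡316, H^32≡316, H^64≡316, H^128≡316
173 = 128 + 32 + 8 + 4 + 1, so H^173 ≡ 316·316·316·316·79 ≡ 79 (mod 395)

79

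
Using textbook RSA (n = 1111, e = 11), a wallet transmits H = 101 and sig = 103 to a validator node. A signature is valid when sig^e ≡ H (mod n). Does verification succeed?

fails

sig^2 ≡ 103^2 = 10609 ≡ 610
sig^4 ≡ 610^2 = 372100 ≡ 1026
sig^8 ≡ 1026^2 = 1052676 ≡ 559
11 = 8 + 2 + 1, so sig^11 ≡ 559·610·103 ≡ 1038 (mod 1111)
1038 ≠ 101, so verification fails.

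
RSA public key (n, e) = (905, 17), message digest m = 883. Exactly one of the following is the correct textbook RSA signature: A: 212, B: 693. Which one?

Candidate A: 212^2 = 44944 ≡ 599; 212^4 ≡ 599^2 = 358801 ≡ 421; 212^8 ≡ 421^2 = 177241 ≡ 766; 212^16 ≡ 766^2 = 586756 ≡ 316; 17 = 16 + 1, so 212^17 ≡ 316·212 ≡ 22 (mod 905)
Candidate B: 693^2 = 480249 ≡ 599; 693^4 ≡ 599^2 = 358801 ≡ 421; 693^8 ≡ 421^2 = 177241 ≡ 766; 693^16 ≡ 766^2 = 586756 ≡ 316; 17 = 16 + 1, so 693^17 ≡ 316·693 ≡ 883 (mod 905)
  → matches m = 883

B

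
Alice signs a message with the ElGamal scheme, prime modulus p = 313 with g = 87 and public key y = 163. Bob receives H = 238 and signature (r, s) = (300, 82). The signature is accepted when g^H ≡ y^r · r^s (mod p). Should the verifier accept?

Left side g^H mod p:
87^2 = 7569 ≡ 57
87^4 ≡ 57^2 = 3249 ≡ 119
87^8 ≡ 119^2 = 14161 ≡ 76
87^16 ≡ 76^2 = 5776 ≡ 142
87^32 ≡ 142^2 = 20164 ≡ 132
87^64 ≡ 132^2 = 17424 ≡ 209
87^128 ≡ 209^2 = 43681 ≡ 174
238 = 128 + 64 + 32 + 8 + 4 + 2, so 87^238 ≡ 174·209·132·76·119·57 ≡ 194 (mod 313)
Right side y^r · r^s mod p:
163^2 = 26569 ≡ 277
163^4 ≡ 277^2 = 76729 ≡ 44
163^8 ≡ 44^2 = 1936 ≡ 58
163^16 ≡ 58^2 = 3364 ≡ 234
163^32 ≡ 234^2 = 54756 ≡ 294
163^64 ≡ 294^2 = 86436 ≡ 48
163^128 ≡ 48^2 = 2304 ≡ 113
163^256 ≡ 113^2 = 12769 ≡ 249
300 = 256 + 32 + 8 + 4, so 163^300 ≡ 249·294·58·44 ≡ 150 (mod 313)
300^2 = 90000 ≡ 169
300^4 ≡ 169^2 = 28561 ≡ 78
300^8 ≡ 78^2 = 6084 ≡ 137
300^16 ≡ 137^2 = 18769 ≡ 302
300^32 ≡ 302^2 = 91204 ≡ 121
300^64 ≡ 121^2 = 14641 ≡ 243
82 = 64 + 16 + 2, so 300^82 ≡ 243·302·169 ≡ 235 (mod 313)
150·235 = 35250 ≡ 194 (mod 313)
194 ≡ 194 (mod 313), so the signature is genuine.

accept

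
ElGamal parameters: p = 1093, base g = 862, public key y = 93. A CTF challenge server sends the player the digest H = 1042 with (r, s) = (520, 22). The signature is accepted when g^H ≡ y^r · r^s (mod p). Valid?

yes

Left side g^H mod p:
862^2 = 743044 ≡ 897
862^4 ≡ 897^2 = 804609 ≡ 161
862^8 ≡ 161^2 = 25921 ≡ 782
862^16 ≡ 782^2 = 611524 ≡ 537
862^32 ≡ 537^2 = 288369 ≡ 910
862^64 ≡ 910^2 = 828100 ≡ 699
862^128 ≡ 699^2 = 488601 ≡ 30
862^256 ≡ 30^2 = 900
862^512 ≡ 900^2 = 810000 ≡ 87
862^1024 ≡ 87^2 = 7569 ≡ 1011
1042 = 1024 + 16 + 2, so 862^1042 ≡ 1011·537·897 ≡ 336 (mod 1093)
Right side y^r · r^s mod p:
93^2 = 8649 ≡ 998
93^4 ≡ 998^2 = 996004 ≡ 281
93^8 ≡ 281^2 = 78961 ≡ 265
93^16 ≡ 265^2 = 70225 ≡ 273
93^32 ≡ 273^2 = 74529 ≡ 205
93^64 ≡ 205^2 = 42025 ≡ 491
93^128 ≡ 491^2 = 241081 ≡ 621
93^256 ≡ 621^2 = 385641 ≡ 905
93^512 ≡ 905^2 = 819025 ≡ 368
520 = 512 + 8, so 93^520 ≡ 368·265 ≡ 243 (mod 1093)
520^2 = 270400 ≡ 429
520^4 ≡ 429^2 = 184041 ≡ 417
520^8 ≡ 417^2 = 173889 ≡ 102
520^16 ≡ 102^2 = 10404 ≡ 567
22 = 16 + 4 + 2, so 520^22 ≡ 567·417·429 ≡ 838 (mod 1093)
243·838 = 203634 ≡ 336 (mod 1093)
336 ≡ 336 (mod 1093), so the signature is genuine.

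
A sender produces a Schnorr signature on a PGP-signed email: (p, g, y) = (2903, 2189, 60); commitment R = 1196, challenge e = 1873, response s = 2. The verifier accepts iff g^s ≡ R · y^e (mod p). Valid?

no

g^s mod p:
2189^2 = 4791721 ≡ 1771
R · y^e mod p:
60^2 = 3600 ≡ 697
60^4 ≡ 697^2 = 485809 ≡ 1008
60^8 ≡ 1008^2 = 1016064 ≡ 14
60^16 ≡ 14^2 = 196
60^32 ≡ 196^2 = 38416 ≡ 677
60^64 ≡ 677^2 = 458329 ≡ 2558
60^128 ≡ 2558^2 = 6543364 ≡ 2
60^256 ≡ 2^2 = 4
60^512 ≡ 4^2 = 16
60^1024 ≡ 16^2 = 256
1873 = 1024 + 512 + 256 + 64 + 16 + 1, so 60^1873 ≡ 256·16·4·2558·196·60 ≡ 2082 (mod 2903)
1196·2082 = 2490072 ≡ 2201 (mod 2903)
1771 ≠ 2201; the check fails.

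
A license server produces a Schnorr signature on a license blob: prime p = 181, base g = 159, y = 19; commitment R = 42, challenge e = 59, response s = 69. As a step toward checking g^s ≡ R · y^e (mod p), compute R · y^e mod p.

Squares mod 181: 19^1≡19, 19^2≡180, 19^4≡1, 19^8≡1, 19^16≡1, 19^32≡1
59 = 32 + 16 + 8 + 2 + 1, so 19^59 ≡ 1·1·1·180·19 ≡ 162 (mod 181)
R · y^e ≡ 42·162 = 6804 ≡ 107 (mod 181)

107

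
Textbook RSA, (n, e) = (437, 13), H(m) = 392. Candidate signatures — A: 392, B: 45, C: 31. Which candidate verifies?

A

Candidate A: Squares mod 437: 392^1≡392, 392^2≡277, 392^4≡254, 392^8≡277; 13 = 8 + 4 + 1, so 392^13 ≡ 277·254·392 ≡ 392 (mod 437)
  → matches H(m) = 392
Candidate B: Squares mod 437: 45^1≡45, 45^2≡277, 45^4≡254, 45^8≡277; 13 = 8 + 4 + 1, so 45^13 ≡ 277·254·45 ≡ 45 (mod 437)
Candidate C: Squares mod 437: 31^1≡31, 31^2≡87, 31^4≡140, 31^8≡372; 13 = 8 + 4 + 1, so 31^13 ≡ 372·140·31 ≡ 202 (mod 437)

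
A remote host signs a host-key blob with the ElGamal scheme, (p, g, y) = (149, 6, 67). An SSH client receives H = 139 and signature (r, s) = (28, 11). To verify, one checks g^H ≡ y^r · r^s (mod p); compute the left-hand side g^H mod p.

46

6^2 = 36
6^4 ≡ 36^2 = 1296 ≡ 104
6^8 ≡ 104^2 = 10816 ≡ 88
6^16 ≡ 88^2 = 7744 ≡ 145
6^32 ≡ 145^2 = 21025 ≡ 16
6^64 ≡ 16^2 = 256 ≡ 107
6^128 ≡ 107^2 = 11449 ≡ 125
139 = 128 + 8 + 2 + 1, so 6^139 ≡ 125·88·36·6 ≡ 46 (mod 149)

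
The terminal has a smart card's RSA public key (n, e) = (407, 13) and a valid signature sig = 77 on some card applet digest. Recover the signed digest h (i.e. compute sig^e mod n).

363

sig^2 ≡ 77^2 = 5929 ≡ 231
sig^4 ≡ 231^2 = 53361 ≡ 44
sig^8 ≡ 44^2 = 1936 ≡ 308
13 = 8 + 4 + 1, so sig^13 ≡ 308·44·77 ≡ 363 (mod 407)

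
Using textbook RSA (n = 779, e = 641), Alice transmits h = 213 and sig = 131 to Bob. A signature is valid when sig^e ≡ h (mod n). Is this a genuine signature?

genuine

Squares mod 779: sig^1≡131, sig^2≡23, sig^4≡529, sig^8≡180, sig^16≡461, sig^32≡633, sig^64≡283, sig^128≡631, sig^256≡92, sig^512≡674
641 = 512 + 128 + 1, so sig^641 ≡ 674·631·131 ≡ 213 (mod 779)
Since 213 equals the digest 213, verification succeeds.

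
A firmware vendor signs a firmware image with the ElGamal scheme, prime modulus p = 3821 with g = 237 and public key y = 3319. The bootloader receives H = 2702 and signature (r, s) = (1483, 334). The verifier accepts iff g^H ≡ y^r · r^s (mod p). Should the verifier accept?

reject

Left side g^H mod p:
237^2 = 56169 ≡ 2675
237^4 ≡ 2675^2 = 7155625 ≡ 2713
237^8 ≡ 2713^2 = 7360369 ≡ 1123
237^16 ≡ 1123^2 = 1261129 ≡ 199
237^32 ≡ 199^2 = 39601 ≡ 1391
237^64 ≡ 1391^2 = 1934881 ≡ 1455
237^128 ≡ 1455^2 = 2117025 ≡ 191
237^256 ≡ 191^2 = 36481 ≡ 2092
237^512 ≡ 2092^2 = 4376464 ≡ 1419
237^1024 ≡ 1419^2 = 2013561 ≡ 3715
237^2048 ≡ 3715^2 = 13801225 ≡ 3594
2702 = 2048 + 512 + 128 + 8 + 4 + 2, so 237^2702 ≡ 3594·1419·191·1123·2713·2675 ≡ 1809 (mod 3821)
Right side y^r · r^s mod p:
3319^2 = 11015761 ≡ 3639
3319^4 ≡ 3639^2 = 13242321 ≡ 2556
3319^8 ≡ 2556^2 = 6533136 ≡ 3047
3319^16 ≡ 3047^2 = 9284209 ≡ 3000
3319^32 ≡ 3000^2 = 9000000 ≡ 1545
3319^64 ≡ 1545^2 = 2387025 ≡ 2721
3319^128 ≡ 2721^2 = 7403841 ≡ 2564
3319^256 ≡ 2564^2 = 6574096 ≡ 1976
3319^512 ≡ 1976^2 = 3904576 ≡ 3335
3319^1024 ≡ 3335^2 = 11122225 ≡ 3115
1483 = 1024 + 256 + 128 + 64 + 8 + 2 + 1, so 3319^1483 ≡ 3115·1976·2564·2721·3047·3639·3319 ≡ 1622 (mod 3821)
1483^2 = 2199289 ≡ 2214
1483^4 ≡ 2214^2 = 4901796 ≡ 3274
1483^8 ≡ 3274^2 = 10719076 ≡ 1171
1483^16 ≡ 1171^2 = 1371241 ≡ 3323
1483^32 ≡ 3323^2 = 11042329 ≡ 3460
1483^64 ≡ 3460^2 = 11971600 ≡ 407
1483^128 ≡ 407^2 = 165649 ≡ 1346
1483^256 ≡ 1346^2 = 1811716 ≡ 562
334 = 256 + 64 + 8 + 4 + 2, so 1483^334 ≡ 562·407·1171·3274·2214 ≡ 605 (mod 3821)
1622·605 = 981310 ≡ 3134 (mod 3821)
1809 ≠ 3134, so verification fails.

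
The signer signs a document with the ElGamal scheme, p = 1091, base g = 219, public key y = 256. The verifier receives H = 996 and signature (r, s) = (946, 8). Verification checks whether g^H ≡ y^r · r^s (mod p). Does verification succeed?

Left side g^H mod p:
219^996 mod 1091 = 589
Right side y^r · r^s mod p:
256^946 mod 1091 = 289
946^8 mod 1091 = 523
289·523 = 151147 ≡ 589 (mod 1091)
589 ≡ 589 (mod 1091), so the signature is genuine.

passes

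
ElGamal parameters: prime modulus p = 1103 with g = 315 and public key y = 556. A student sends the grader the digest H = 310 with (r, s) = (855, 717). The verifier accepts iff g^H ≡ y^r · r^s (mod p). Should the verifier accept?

Left side g^H mod p:
315^310 mod 1103 = 593
Right side y^r · r^s mod p:
556^855 mod 1103 = 1
855^717 mod 1103 = 593
1·593 = 593 ≡ 593 (mod 1103)
593 ≡ 593 (mod 1103), so the signature is genuine.

accept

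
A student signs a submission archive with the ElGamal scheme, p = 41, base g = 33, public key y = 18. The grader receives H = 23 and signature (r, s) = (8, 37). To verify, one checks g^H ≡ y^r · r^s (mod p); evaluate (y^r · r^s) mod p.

Squares mod 41: 18^1≡18, 18^2≡37, 18^4≡16, 18^8≡10
18^8 ≡ 10 (mod 41)
Squares mod 41: 8^1≡8, 8^2≡23, 8^4≡37, 8^8≡16, 8^16≡10, 8^32≡18
37 = 32 + 4 + 1, so 8^37 ≡ 18·37·8 ≡ 39 (mod 41)
y^r · r^s ≡ 10·39 = 390 ≡ 21 (mod 41)

21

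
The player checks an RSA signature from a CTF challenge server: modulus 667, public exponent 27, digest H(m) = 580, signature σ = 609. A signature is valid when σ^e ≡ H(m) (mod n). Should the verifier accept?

accept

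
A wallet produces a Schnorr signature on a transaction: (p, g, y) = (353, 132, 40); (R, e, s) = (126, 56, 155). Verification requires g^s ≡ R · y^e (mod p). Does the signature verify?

g^s mod p:
132^2 = 17424 ≡ 127
132^4 ≡ 127^2 = 16129 ≡ 244
132^8 ≡ 244^2 = 59536 ≡ 232
132^16 ≡ 232^2 = 53824 ≡ 168
132^32 ≡ 168^2 = 28224 ≡ 337
132^64 ≡ 337^2 = 113569 ≡ 256
132^128 ≡ 256^2 = 65536 ≡ 231
155 = 128 + 16 + 8 + 2 + 1, so 132^155 ≡ 231·168·232·127·132 ≡ 214 (mod 353)
R · y^e mod p:
40^2 = 1600 ≡ 188
40^4 ≡ 188^2 = 35344 ≡ 44
40^8 ≡ 44^2 = 1936 ≡ 171
40^16 ≡ 171^2 = 29241 ≡ 295
40^32 ≡ 295^2 = 87025 ≡ 187
56 = 32 + 16 + 8, so 40^56 ≡ 187·295·171 ≡ 349 (mod 353)
126·349 = 43974 ≡ 202 (mod 353)
214 ≠ 202; the check fails.

does not verify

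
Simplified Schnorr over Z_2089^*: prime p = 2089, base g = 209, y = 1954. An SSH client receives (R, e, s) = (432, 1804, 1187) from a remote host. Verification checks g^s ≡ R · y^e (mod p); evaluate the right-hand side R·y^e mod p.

Squares mod 2089: 1954^1≡1954, 1954^2≡1513, 1954^4≡1714, 1954^8≡662, 1954^16≡1643, 1954^32≡461, 1954^64≡1532, 1954^128≡1077, 1954^256≡534, 1954^512≡1052, 1954^1024≡1623
1804 = 1024 + 512 + 256 + 8 + 4, so 1954^1804 ≡ 1623·1052·534·662·1714 ≡ 1587 (mod 2089)
R · y^e ≡ 432·1587 = 685584 ≡ 392 (mod 2089)

392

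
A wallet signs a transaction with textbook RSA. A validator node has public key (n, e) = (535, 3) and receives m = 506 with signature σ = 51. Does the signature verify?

verifies

σ^2 ≡ 51^2 = 2601 ≡ 461
3 = 2 + 1, so σ^3 ≡ 461·51 ≡ 506 (mod 535)
Since 506 equals the digest 506, verification succeeds.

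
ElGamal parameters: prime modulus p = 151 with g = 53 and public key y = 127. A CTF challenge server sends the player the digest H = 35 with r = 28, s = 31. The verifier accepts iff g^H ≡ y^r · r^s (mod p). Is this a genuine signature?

genuine

Left side g^H mod p:
53^2 = 2809 ≡ 91
53^4 ≡ 91^2 = 8281 ≡ 127
53^8 ≡ 127^2 = 16129 ≡ 123
53^16 ≡ 123^2 = 15129 ≡ 29
53^32 ≡ 29^2 = 841 ≡ 86
35 = 32 + 2 + 1, so 53^35 ≡ 86·91·53 ≡ 132 (mod 151)
Right side y^r · r^s mod p:
127^2 = 16129 ≡ 123
127^4 ≡ 123^2 = 15129 ≡ 29
127^8 ≡ 29^2 = 841 ≡ 86
127^16 ≡ 86^2 = 7396 ≡ 148
28 = 16 + 8 + 4, so 127^28 ≡ 148·86·29 ≡ 68 (mod 151)
28^2 = 784 ≡ 29
28^4 ≡ 29^2 = 841 ≡ 86
28^8 ≡ 86^2 = 7396 ≡ 148
28^16 ≡ 148^2 = 21904 ≡ 9
31 = 16 + 8 + 4 + 2 + 1, so 28^31 ≡ 9·148·86·29·28 ≡ 73 (mod 151)
68·73 = 4964 ≡ 132 (mod 151)
132 ≡ 132 (mod 151), so the signature is genuine.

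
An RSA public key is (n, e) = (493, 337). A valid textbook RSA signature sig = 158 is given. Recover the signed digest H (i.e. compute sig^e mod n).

158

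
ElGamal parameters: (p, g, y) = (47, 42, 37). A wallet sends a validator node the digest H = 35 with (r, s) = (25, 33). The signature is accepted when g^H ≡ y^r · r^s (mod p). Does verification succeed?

passes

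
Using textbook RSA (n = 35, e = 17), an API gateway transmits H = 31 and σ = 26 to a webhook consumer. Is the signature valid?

valid

σ^2 ≡ 26^2 = 676 ≡ 11
σ^4 ≡ 11^2 = 121 ≡ 16
σ^8 ≡ 16^2 = 256 ≡ 11
σ^16 ≡ 11^2 = 121 ≡ 16
17 = 16 + 1, so σ^17 ≡ 16·26 ≡ 31 (mod 35)
Since 31 equals the digest 31, verification succeeds.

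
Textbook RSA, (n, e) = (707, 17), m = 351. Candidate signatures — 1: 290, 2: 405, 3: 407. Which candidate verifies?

3

Candidate 1: Squares mod 707: 290^1≡290, 290^2≡674, 290^4≡382, 290^8≡282, 290^16≡340; 17 = 16 + 1, so 290^17 ≡ 340·290 ≡ 327 (mod 707)
Candidate 2: Squares mod 707: 405^1≡405, 405^2≡1, 405^4≡1, 405^8≡1, 405^16≡1; 17 = 16 + 1, so 405^17 ≡ 1·405 ≡ 405 (mod 707)
Candidate 3: Squares mod 707: 407^1≡407, 407^2≡211, 407^4≡687, 407^8≡400, 407^16≡218; 17 = 16 + 1, so 407^17 ≡ 218·407 ≡ 351 (mod 707)
  → matches m = 351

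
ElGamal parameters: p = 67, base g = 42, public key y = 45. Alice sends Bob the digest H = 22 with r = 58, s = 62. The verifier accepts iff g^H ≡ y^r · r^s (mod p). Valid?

yes

Left side g^H mod p:
42^2 = 1764 ≡ 22
42^4 ≡ 22^2 = 484 ≡ 15
42^8 ≡ 15^2 = 225 ≡ 24
42^16 ≡ 24^2 = 576 ≡ 40
22 = 16 + 4 + 2, so 42^22 ≡ 40·15·22 ≡ 1 (mod 67)
Right side y^r · r^s mod p:
45^2 = 2025 ≡ 15
45^4 ≡ 15^2 = 225 ≡ 24
45^8 ≡ 24^2 = 576 ≡ 40
45^16 ≡ 40^2 = 1600 ≡ 59
45^32 ≡ 59^2 = 3481 ≡ 64
58 = 32 + 16 + 8 + 2, so 45^58 ≡ 64·59·40·15 ≡ 62 (mod 67)
58^2 = 3364 ≡ 14
58^4 ≡ 14^2 = 196 ≡ 62
58^8 ≡ 62^2 = 3844 ≡ 25
58^16 ≡ 25^2 = 625 ≡ 22
58^32 ≡ 22^2 = 484 ≡ 15
62 = 32 + 16 + 8 + 4 + 2, so 58^62 ≡ 15·22·25·62·14 ≡ 40 (mod 67)
62·40 = 2480 ≡ 1 (mod 67)
1 ≡ 1 (mod 67), so the signature is genuine.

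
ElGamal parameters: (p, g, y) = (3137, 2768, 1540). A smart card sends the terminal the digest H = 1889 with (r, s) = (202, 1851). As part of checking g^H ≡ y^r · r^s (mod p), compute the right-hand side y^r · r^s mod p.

1540^2 = 2371600 ≡ 28
1540^4 ≡ 28^2 = 784
1540^8 ≡ 784^2 = 614656 ≡ 2941
1540^16 ≡ 2941^2 = 8649481 ≡ 772
1540^32 ≡ 772^2 = 595984 ≡ 3091
1540^64 ≡ 3091^2 = 9554281 ≡ 2116
1540^128 ≡ 2116^2 = 4477456 ≡ 957
202 = 128 + 64 + 8 + 2, so 1540^202 ≡ 957·2116·2941·28 ≡ 2098 (mod 3137)
202^2 = 40804 ≡ 23
202^4 ≡ 23^2 = 529
202^8 ≡ 529^2 = 279841 ≡ 648
202^16 ≡ 648^2 = 419904 ≡ 2683
202^32 ≡ 2683^2 = 7198489 ≡ 2211
202^64 ≡ 2211^2 = 4888521 ≡ 1075
202^128 ≡ 1075^2 = 1155625 ≡ 1209
202^256 ≡ 1209^2 = 1461681 ≡ 2976
202^512 ≡ 2976^2 = 8856576 ≡ 825
202^1024 ≡ 825^2 = 680625 ≡ 3033
1851 = 1024 + 512 + 256 + 32 + 16 + 8 + 2 + 1, so 202^1851 ≡ 3033·825·2976·2211·2683·648·23·202 ≡ 2659 (mod 3137)
y^r · r^s ≡ 2098·2659 = 5578582 ≡ 996 (mod 3137)

996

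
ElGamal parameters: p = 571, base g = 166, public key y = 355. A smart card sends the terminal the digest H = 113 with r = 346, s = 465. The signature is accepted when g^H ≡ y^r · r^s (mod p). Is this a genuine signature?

Left side g^H mod p:
166^2 = 27556 ≡ 148
166^4 ≡ 148^2 = 21904 ≡ 206
166^8 ≡ 206^2 = 42436 ≡ 182
166^16 ≡ 182^2 = 33124 ≡ 6
166^32 ≡ 6^2 = 36
166^64 ≡ 36^2 = 1296 ≡ 154
113 = 64 + 32 + 16 + 1, so 166^113 ≡ 154·36·6·166 ≡ 254 (mod 571)
Right side y^r · r^s mod p:
355^2 = 126025 ≡ 405
355^4 ≡ 405^2 = 164025 ≡ 148
355^8 ≡ 148^2 = 21904 ≡ 206
355^16 ≡ 206^2 = 42436 ≡ 182
355^32 ≡ 182^2 = 33124 ≡ 6
355^64 ≡ 6^2 = 36
355^128 ≡ 36^2 = 1296 ≡ 154
355^256 ≡ 154^2 = 23716 ≡ 305
346 = 256 + 64 + 16 + 8 + 2, so 355^346 ≡ 305·36·182·206·405 ≡ 176 (mod 571)
346^2 = 119716 ≡ 377
346^4 ≡ 377^2 = 142129 ≡ 521
346^8 ≡ 521^2 = 271441 ≡ 216
346^16 ≡ 216^2 = 46656 ≡ 405
346^32 ≡ 405^2 = 164025 ≡ 148
346^64 ≡ 148^2 = 21904 ≡ 206
346^128 ≡ 206^2 = 42436 ≡ 182
346^256 ≡ 182^2 = 33124 ≡ 6
465 = 256 + 128 + 64 + 16 + 1, so 346^465 ≡ 6·182·206·405·346 ≡ 540 (mod 571)
176·540 = 95040 ≡ 254 (mod 571)
254 ≡ 254 (mod 571), so the signature is genuine.

genuine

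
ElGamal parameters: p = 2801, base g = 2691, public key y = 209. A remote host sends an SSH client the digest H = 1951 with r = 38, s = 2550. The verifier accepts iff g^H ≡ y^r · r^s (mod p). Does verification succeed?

fails

Left side g^H mod p:
Squares mod 2801: 2691^1≡2691, 2691^2≡896, 2691^4≡1730, 2691^8≡1432, 2691^16≡292, 2691^32≡1234, 2691^64≡1813, 2691^128≡1396, 2691^256≡2121, 2691^512≡235, 2691^1024≡2006
1951 = 1024 + 512 + 256 + 128 + 16 + 8 + 4 + 2 + 1, so 2691^1951 ≡ 2006·235·2121·1396·292·1432·1730·896·2691 ≡ 1177 (mod 2801)
Right side y^r · r^s mod p:
Squares mod 2801: 209^1≡209, 209^2≡1666, 209^4≡2566, 209^8≡2006, 209^16≡1800, 209^32≡2044
38 = 32 + 4 + 2, so 209^38 ≡ 2044·2566·1666 ≡ 2061 (mod 2801)
Squares mod 2801: 38^1≡38, 38^2≡1444, 38^4≡1192, 38^8≡757, 38^16≡1645, 38^32≡259, 38^64≡2658, 38^128≡842, 38^256≡311, 38^512≡1487, 38^1024≡1180, 38^2048≡303
2550 = 2048 + 256 + 128 + 64 + 32 + 16 + 4 + 2, so 38^2550 ≡ 303·311·842·2658·259·1645·1192·1444 ≡ 1950 (mod 2801)
2061·1950 = 4018950 ≡ 2316 (mod 2801)
1177 ≠ 2316, so verification fails.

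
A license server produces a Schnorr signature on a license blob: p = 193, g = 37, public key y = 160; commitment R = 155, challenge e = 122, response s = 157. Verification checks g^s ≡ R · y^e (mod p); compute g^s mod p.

37^157 mod 193 = 52

52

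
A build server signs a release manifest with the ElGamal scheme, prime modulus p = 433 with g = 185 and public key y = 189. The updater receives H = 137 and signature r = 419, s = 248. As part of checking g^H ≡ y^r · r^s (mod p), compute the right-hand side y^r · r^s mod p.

170

189^2 = 35721 ≡ 215
189^4 ≡ 215^2 = 46225 ≡ 327
189^8 ≡ 327^2 = 106929 ≡ 411
189^16 ≡ 411^2 = 168921 ≡ 51
189^32 ≡ 51^2 = 2601 ≡ 3
189^64 ≡ 3^2 = 9
189^128 ≡ 9^2 = 81
189^256 ≡ 81^2 = 6561 ≡ 66
419 = 256 + 128 + 32 + 2 + 1, so 189^419 ≡ 66·81·3·215·189 ≡ 160 (mod 433)
419^2 = 175561 ≡ 196
419^4 ≡ 196^2 = 38416 ≡ 312
419^8 ≡ 312^2 = 97344 ≡ 352
419^16 ≡ 352^2 = 123904 ≡ 66
419^32 ≡ 66^2 = 4356 ≡ 26
419^64 ≡ 26^2 = 676 ≡ 243
419^128 ≡ 243^2 = 59049 ≡ 161
248 = 128 + 64 + 32 + 16 + 8, so 419^248 ≡ 161·243·26·66·352 ≡ 407 (mod 433)
y^r · r^s ≡ 160·407 = 65120 ≡ 170 (mod 433)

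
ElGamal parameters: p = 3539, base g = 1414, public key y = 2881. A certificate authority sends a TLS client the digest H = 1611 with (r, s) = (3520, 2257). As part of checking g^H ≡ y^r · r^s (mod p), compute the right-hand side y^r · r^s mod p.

2881^2 = 8300161 ≡ 1206
2881^4 ≡ 1206^2 = 1454436 ≡ 3446
2881^8 ≡ 3446^2 = 11874916 ≡ 1571
2881^16 ≡ 1571^2 = 2468041 ≡ 1358
2881^32 ≡ 1358^2 = 1844164 ≡ 345
2881^64 ≡ 345^2 = 119025 ≡ 2238
2881^128 ≡ 2238^2 = 5008644 ≡ 959
2881^256 ≡ 959^2 = 919681 ≡ 3080
2881^512 ≡ 3080^2 = 9486400 ≡ 1880
2881^1024 ≡ 1880^2 = 3534400 ≡ 2478
2881^2048 ≡ 2478^2 = 6140484 ≡ 319
3520 = 2048 + 1024 + 256 + 128 + 64, so 2881^3520 ≡ 319·2478·3080·959·2238 ≡ 1168 (mod 3539)
3520^2 = 12390400 ≡ 361
3520^4 ≡ 361^2 = 130321 ≡ 2917
3520^8 ≡ 2917^2 = 8508889 ≡ 1133
3520^16 ≡ 1133^2 = 1283689 ≡ 2571
3520^32 ≡ 2571^2 = 6610041 ≡ 2728
3520^64 ≡ 2728^2 = 7441984 ≡ 3006
3520^128 ≡ 3006^2 = 9036036 ≡ 969
3520^256 ≡ 969^2 = 938961 ≡ 1126
3520^512 ≡ 1126^2 = 1267876 ≡ 914
3520^1024 ≡ 914^2 = 835396 ≡ 192
3520^2048 ≡ 192^2 = 36864 ≡ 1474
2257 = 2048 + 128 + 64 + 16 + 1, so 3520^2257 ≡ 1474·969·3006·2571·3520 ≡ 1721 (mod 3539)
y^r · r^s ≡ 1168·1721 = 2010128 ≡ 3515 (mod 3539)

3515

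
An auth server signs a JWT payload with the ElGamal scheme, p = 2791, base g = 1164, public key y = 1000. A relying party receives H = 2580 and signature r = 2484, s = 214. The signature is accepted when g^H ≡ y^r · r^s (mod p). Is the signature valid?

invalid

Left side g^H mod p:
1164^2580 mod 2791 = 1923
Right side y^r · r^s mod p:
1000^2484 mod 2791 = 262
2484^214 mod 2791 = 822
262·822 = 215364 ≡ 457 (mod 2791)
1923 ≠ 457, so verification fails.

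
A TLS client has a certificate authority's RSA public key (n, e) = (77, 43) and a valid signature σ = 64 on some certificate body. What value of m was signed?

36

σ^2 ≡ 64^2 = 4096 ≡ 15
σ^4 ≡ 15^2 = 225 ≡ 71
σ^8 ≡ 71^2 = 5041 ≡ 36
σ^16 ≡ 36^2 = 1296 ≡ 64
σ^32 ≡ 64^2 = 4096 ≡ 15
43 = 32 + 8 + 2 + 1, so σ^43 ≡ 15·36·15·64 ≡ 36 (mod 77)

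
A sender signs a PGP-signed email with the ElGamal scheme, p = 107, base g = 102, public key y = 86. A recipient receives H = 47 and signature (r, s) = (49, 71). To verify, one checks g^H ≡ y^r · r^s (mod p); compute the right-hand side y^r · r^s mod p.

86^2 = 7396 ≡ 13
86^4 ≡ 13^2 = 169 ≡ 62
86^8 ≡ 62^2 = 3844 ≡ 99
86^16 ≡ 99^2 = 9801 ≡ 64
86^32 ≡ 64^2 = 4096 ≡ 30
49 = 32 + 16 + 1, so 86^49 ≡ 30·64·86 ≡ 19 (mod 107)
49^2 = 2401 ≡ 47
49^4 ≡ 47^2 = 2209 ≡ 69
49^8 ≡ 69^2 = 4761 ≡ 53
49^16 ≡ 53^2 = 2809 ≡ 27
49^32 ≡ 27^2 = 729 ≡ 87
49^64 ≡ 87^2 = 7569 ≡ 79
71 = 64 + 4 + 2 + 1, so 49^71 ≡ 79·69·47·49 ≡ 92 (mod 107)
y^r · r^s ≡ 19·92 = 1748 ≡ 36 (mod 107)

36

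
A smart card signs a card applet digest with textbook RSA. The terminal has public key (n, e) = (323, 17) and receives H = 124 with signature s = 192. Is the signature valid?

valid

Squares mod 323: s^1≡192, s^2≡42, s^4≡149, s^8≡237, s^16≡290
17 = 16 + 1, so s^17 ≡ 290·192 ≡ 124 (mod 323)
Since 124 equals the digest 124, verification succeeds.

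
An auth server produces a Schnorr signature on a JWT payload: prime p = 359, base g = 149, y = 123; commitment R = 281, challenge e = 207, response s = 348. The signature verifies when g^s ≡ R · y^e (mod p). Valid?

yes

g^s mod p:
149^2 = 22201 ≡ 302
149^4 ≡ 302^2 = 91204 ≡ 18
149^8 ≡ 18^2 = 324
149^16 ≡ 324^2 = 104976 ≡ 148
149^32 ≡ 148^2 = 21904 ≡ 5
149^64 ≡ 5^2 = 25
149^128 ≡ 25^2 = 625 ≡ 266
149^256 ≡ 266^2 = 70756 ≡ 33
348 = 256 + 64 + 16 + 8 + 4, so 149^348 ≡ 33·25·148·324·18 ≡ 289 (mod 359)
R · y^e mod p:
123^2 = 15129 ≡ 51
123^4 ≡ 51^2 = 2601 ≡ 88
123^8 ≡ 88^2 = 7744 ≡ 205
123^16 ≡ 205^2 = 42025 ≡ 22
123^32 ≡ 22^2 = 484 ≡ 125
123^64 ≡ 125^2 = 15625 ≡ 188
123^128 ≡ 188^2 = 35344 ≡ 162
207 = 128 + 64 + 8 + 4 + 2 + 1, so 123^207 ≡ 162·188·205·88·51·123 ≡ 185 (mod 359)
281·185 = 51985 ≡ 289 (mod 359)
289 ≡ 289 (mod 359); signature holds.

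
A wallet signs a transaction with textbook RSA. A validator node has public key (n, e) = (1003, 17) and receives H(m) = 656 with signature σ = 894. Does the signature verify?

Squares mod 1003: σ^1≡894, σ^2≡848, σ^4≡956, σ^8≡203, σ^16≡86
17 = 16 + 1, so σ^17 ≡ 86·894 ≡ 656 (mod 1003)
656 = H(m), so the signature checks out.

verifies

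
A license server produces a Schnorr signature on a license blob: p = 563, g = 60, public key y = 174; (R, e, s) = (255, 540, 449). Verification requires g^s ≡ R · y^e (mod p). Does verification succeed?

passes

g^s mod p:
60^2 = 3600 ≡ 222
60^4 ≡ 222^2 = 49284 ≡ 303
60^8 ≡ 303^2 = 91809 ≡ 40
60^16 ≡ 40^2 = 1600 ≡ 474
60^32 ≡ 474^2 = 224676 ≡ 39
60^64 ≡ 39^2 = 1521 ≡ 395
60^128 ≡ 395^2 = 156025 ≡ 74
60^256 ≡ 74^2 = 5476 ≡ 409
449 = 256 + 128 + 64 + 1, so 60^449 ≡ 409·74·395·60 ≡ 538 (mod 563)
R · y^e mod p:
174^2 = 30276 ≡ 437
174^4 ≡ 437^2 = 190969 ≡ 112
174^8 ≡ 112^2 = 12544 ≡ 158
174^16 ≡ 158^2 = 24964 ≡ 192
174^32 ≡ 192^2 = 36864 ≡ 269
174^64 ≡ 269^2 = 72361 ≡ 297
174^128 ≡ 297^2 = 88209 ≡ 381
174^256 ≡ 381^2 = 145161 ≡ 470
174^512 ≡ 470^2 = 220900 ≡ 204
540 = 512 + 16 + 8 + 4, so 174^540 ≡ 204·192·158·112 ≡ 309 (mod 563)
255·309 = 78795 ≡ 538 (mod 563)
538 ≡ 538 (mod 563); signature holds.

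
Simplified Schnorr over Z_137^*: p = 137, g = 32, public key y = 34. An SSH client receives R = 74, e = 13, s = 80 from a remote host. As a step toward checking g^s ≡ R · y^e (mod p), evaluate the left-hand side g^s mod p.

38

32^80 mod 137 = 38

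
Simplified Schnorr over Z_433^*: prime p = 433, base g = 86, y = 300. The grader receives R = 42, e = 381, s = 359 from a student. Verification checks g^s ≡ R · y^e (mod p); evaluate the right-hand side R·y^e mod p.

146

300^2 = 90000 ≡ 369
300^4 ≡ 369^2 = 136161 ≡ 199
300^8 ≡ 199^2 = 39601 ≡ 198
300^16 ≡ 198^2 = 39204 ≡ 234
300^32 ≡ 234^2 = 54756 ≡ 198
300^64 ≡ 198^2 = 39204 ≡ 234
300^128 ≡ 234^2 = 54756 ≡ 198
300^256 ≡ 198^2 = 39204 ≡ 234
381 = 256 + 64 + 32 + 16 + 8 + 4 + 1, so 300^381 ≡ 234·234·198·234·198·199·300 ≡ 354 (mod 433)
R · y^e ≡ 42·354 = 14868 ≡ 146 (mod 433)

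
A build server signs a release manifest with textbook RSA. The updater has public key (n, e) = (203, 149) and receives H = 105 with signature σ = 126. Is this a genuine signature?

genuine

σ^2 ≡ 126^2 = 15876 ≡ 42
σ^4 ≡ 42^2 = 1764 ≡ 140
σ^8 ≡ 140^2 = 19600 ≡ 112
σ^16 ≡ 112^2 = 12544 ≡ 161
σ^32 ≡ 161^2 = 25921 ≡ 140
σ^64 ≡ 140^2 = 19600 ≡ 112
σ^128 ≡ 112^2 = 12544 ≡ 161
149 = 128 + 16 + 4 + 1, so σ^149 ≡ 161·161·140·126 ≡ 105 (mod 203)
Since 105 equals the digest 105, verification succeeds.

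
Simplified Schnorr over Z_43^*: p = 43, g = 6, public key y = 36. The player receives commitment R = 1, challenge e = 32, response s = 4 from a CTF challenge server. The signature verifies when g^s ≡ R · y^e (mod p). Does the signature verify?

g^s mod p:
6^2 = 36
6^4 ≡ 36^2 = 1296 ≡ 6
R · y^e mod p:
36^2 = 1296 ≡ 6
36^4 ≡ 6^2 = 36
36^8 ≡ 36^2 = 1296 ≡ 6
36^16 ≡ 6^2 = 36
36^32 ≡ 36^2 = 1296 ≡ 6
1·6 = 6 ≡ 6 (mod 43)
6 ≡ 6 (mod 43); signature holds.

verifies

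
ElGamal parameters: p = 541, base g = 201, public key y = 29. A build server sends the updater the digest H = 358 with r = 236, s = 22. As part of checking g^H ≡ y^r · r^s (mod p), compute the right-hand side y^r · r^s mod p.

29^2 = 841 ≡ 300
29^4 ≡ 300^2 = 90000 ≡ 194
29^8 ≡ 194^2 = 37636 ≡ 307
29^16 ≡ 307^2 = 94249 ≡ 115
29^32 ≡ 115^2 = 13225 ≡ 241
29^64 ≡ 241^2 = 58081 ≡ 194
29^128 ≡ 194^2 = 37636 ≡ 307
236 = 128 + 64 + 32 + 8 + 4, so 29^236 ≡ 307·194·241·307·194 ≡ 198 (mod 541)
236^2 = 55696 ≡ 514
236^4 ≡ 514^2 = 264196 ≡ 188
236^8 ≡ 188^2 = 35344 ≡ 179
236^16 ≡ 179^2 = 32041 ≡ 122
22 = 16 + 4 + 2, so 236^22 ≡ 122·188·514 ≡ 173 (mod 541)
y^r · r^s ≡ 198·173 = 34254 ≡ 171 (mod 541)

171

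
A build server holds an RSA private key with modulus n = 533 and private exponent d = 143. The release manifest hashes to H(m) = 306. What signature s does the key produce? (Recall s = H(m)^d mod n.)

275

Squares mod 533: (H(m))^1≡306, (H(m))^2≡361, (H(m))^4≡269, (H(m))^8≡406, (H(m))^16≡139, (H(m))^32≡133, (H(m))^64≡100, (H(m))^128≡406
143 = 128 + 8 + 4 + 2 + 1, so (H(m))^143 ≡ 406·406·269·361·306 ≡ 275 (mod 533)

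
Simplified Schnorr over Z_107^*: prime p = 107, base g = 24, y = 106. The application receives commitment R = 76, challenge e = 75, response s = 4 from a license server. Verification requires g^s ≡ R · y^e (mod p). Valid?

no

g^s mod p:
24^2 = 576 ≡ 41
24^4 ≡ 41^2 = 1681 ≡ 76
R · y^e mod p:
106^2 = 11236 ≡ 1
106^4 ≡ 1^2 = 1
106^8 ≡ 1^2 = 1
106^16 ≡ 1^2 = 1
106^32 ≡ 1^2 = 1
106^64 ≡ 1^2 = 1
75 = 64 + 8 + 2 + 1, so 106^75 ≡ 1·1·1·106 ≡ 106 (mod 107)
76·106 = 8056 ≡ 31 (mod 107)
76 ≠ 31; the check fails.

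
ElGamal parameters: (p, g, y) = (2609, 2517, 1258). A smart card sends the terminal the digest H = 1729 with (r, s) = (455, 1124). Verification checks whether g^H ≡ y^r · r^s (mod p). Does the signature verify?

Left side g^H mod p:
Squares mod 2609: 2517^1≡2517, 2517^2≡637, 2517^4≡1374, 2517^8≡1569, 2517^16≡1474, 2517^32≡1988, 2517^64≡2118, 2517^128≡1053, 2517^256≡2593, 2517^512≡256, 2517^1024≡311
1729 = 1024 + 512 + 128 + 64 + 1, so 2517^1729 ≡ 311·256·1053·2118·2517 ≡ 933 (mod 2609)
Right side y^r · r^s mod p:
Squares mod 2609: 1258^1≡1258, 1258^2≡1510, 1258^4≡2443, 1258^8≡1466, 1258^16≡1949, 1258^32≡2506, 1258^64≡173, 1258^128≡1230, 1258^256≡2289
455 = 256 + 128 + 64 + 4 + 2 + 1, so 1258^455 ≡ 2289·1230·173·2443·1510·1258 ≡ 2385 (mod 2609)
Squares mod 2609: 455^1≡455, 455^2≡914, 455^4≡516, 455^8≡138, 455^16≡781, 455^32≡2064, 455^64≡2208, 455^128≡1652, 455^256≡90, 455^512≡273, 455^1024≡1477
1124 = 1024 + 64 + 32 + 4, so 455^1124 ≡ 1477·2208·2064·516 ≡ 2104 (mod 2609)
2385·2104 = 5018040 ≡ 933 (mod 2609)
933 ≡ 933 (mod 2609), so the signature is genuine.

verifies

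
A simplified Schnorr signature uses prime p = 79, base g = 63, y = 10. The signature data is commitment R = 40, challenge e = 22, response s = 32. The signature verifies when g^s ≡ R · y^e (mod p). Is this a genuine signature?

genuine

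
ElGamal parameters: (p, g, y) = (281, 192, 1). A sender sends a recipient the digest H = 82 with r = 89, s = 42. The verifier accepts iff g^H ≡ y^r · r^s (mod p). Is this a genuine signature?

Left side g^H mod p:
192^2 = 36864 ≡ 53
192^4 ≡ 53^2 = 2809 ≡ 280
192^8 ≡ 280^2 = 78400 ≡ 1
192^16 ≡ 1^2 = 1
192^32 ≡ 1^2 = 1
192^64 ≡ 1^2 = 1
82 = 64 + 16 + 2, so 192^82 ≡ 1·1·53 ≡ 53 (mod 281)
Right side y^r · r^s mod p:
1^2 = 1
1^4 ≡ 1^2 = 1
1^8 ≡ 1^2 = 1
1^16 ≡ 1^2 = 1
1^32 ≡ 1^2 = 1
1^64 ≡ 1^2 = 1
89 = 64 + 16 + 8 + 1, so 1^89 ≡ 1·1·1·1 ≡ 1 (mod 281)
89^2 = 7921 ≡ 53
89^4 ≡ 53^2 = 2809 ≡ 280
89^8 ≡ 280^2 = 78400 ≡ 1
89^16 ≡ 1^2 = 1
89^32 ≡ 1^2 = 1
42 = 32 + 8 + 2, so 89^42 ≡ 1·1·53 ≡ 53 (mod 281)
1·53 = 53 ≡ 53 (mod 281)
53 ≡ 53 (mod 281), so the signature is genuine.

genuine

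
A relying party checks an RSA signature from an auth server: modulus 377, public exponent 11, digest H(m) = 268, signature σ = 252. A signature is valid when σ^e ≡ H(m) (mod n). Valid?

Squares mod 377: σ^1≡252, σ^2≡168, σ^4≡326, σ^8≡339
11 = 8 + 2 + 1, so σ^11 ≡ 339·168·252 ≡ 268 (mod 377)
σ^11 mod 377 = 268 matches H(m).

yes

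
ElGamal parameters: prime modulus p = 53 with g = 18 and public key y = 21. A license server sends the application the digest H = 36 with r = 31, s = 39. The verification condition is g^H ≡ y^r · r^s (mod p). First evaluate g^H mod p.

Squares mod 53: 18^1≡18, 18^2≡6, 18^4≡36, 18^8≡24, 18^16≡46, 18^32≡49
36 = 32 + 4, so 18^36 ≡ 49·36 ≡ 15 (mod 53)

15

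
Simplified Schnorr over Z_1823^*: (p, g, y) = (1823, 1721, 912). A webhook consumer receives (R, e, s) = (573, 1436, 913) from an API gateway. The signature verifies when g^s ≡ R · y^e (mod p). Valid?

yes

g^s mod p:
1721^2 = 2961841 ≡ 1289
1721^4 ≡ 1289^2 = 1661521 ≡ 768
1721^8 ≡ 768^2 = 589824 ≡ 995
1721^16 ≡ 995^2 = 990025 ≡ 136
1721^32 ≡ 136^2 = 18496 ≡ 266
1721^64 ≡ 266^2 = 70756 ≡ 1482
1721^128 ≡ 1482^2 = 2196324 ≡ 1432
1721^256 ≡ 1432^2 = 2050624 ≡ 1572
1721^512 ≡ 1572^2 = 2471184 ≡ 1019
913 = 512 + 256 + 128 + 16 + 1, so 1721^913 ≡ 1019·1572·1432·136·1721 ≡ 534 (mod 1823)
R · y^e mod p:
912^2 = 831744 ≡ 456
912^4 ≡ 456^2 = 207936 ≡ 114
912^8 ≡ 114^2 = 12996 ≡ 235
912^16 ≡ 235^2 = 55225 ≡ 535
912^32 ≡ 535^2 = 286225 ≡ 14
912^64 ≡ 14^2 = 196
912^128 ≡ 196^2 = 38416 ≡ 133
912^256 ≡ 133^2 = 17689 ≡ 1282
912^512 ≡ 1282^2 = 1643524 ≡ 1001
912^1024 ≡ 1001^2 = 1002001 ≡ 1174
1436 = 1024 + 256 + 128 + 16 + 8 + 4, so 912^1436 ≡ 1174·1282·133·535·235·114 ≡ 230 (mod 1823)
573·230 = 131790 ≡ 534 (mod 1823)
534 ≡ 534 (mod 1823); signature holds.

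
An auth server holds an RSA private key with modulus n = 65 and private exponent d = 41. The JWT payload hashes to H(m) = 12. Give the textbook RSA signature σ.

(H(m))^2 ≡ 12^2 = 144 ≡ 14
(H(m))^4 ≡ 14^2 = 196 ≡ 1
(H(m))^8 ≡ 1^2 = 1
(H(m))^16 ≡ 1^2 = 1
(H(m))^32 ≡ 1^2 = 1
41 = 32 + 8 + 1, so (H(m))^41 ≡ 1·1·12 ≡ 12 (mod 65)

12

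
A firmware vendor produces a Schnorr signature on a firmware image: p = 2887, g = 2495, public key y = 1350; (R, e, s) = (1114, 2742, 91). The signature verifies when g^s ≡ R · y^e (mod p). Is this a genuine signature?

g^s mod p:
2495^2 = 6225025 ≡ 653
2495^4 ≡ 653^2 = 426409 ≡ 2020
2495^8 ≡ 2020^2 = 4080400 ≡ 1069
2495^16 ≡ 1069^2 = 1142761 ≡ 2396
2495^32 ≡ 2396^2 = 5740816 ≡ 1460
2495^64 ≡ 1460^2 = 2131600 ≡ 994
91 = 64 + 16 + 8 + 2 + 1, so 2495^91 ≡ 994·2396·1069·653·2495 ≡ 2143 (mod 2887)
R · y^e mod p:
1350^2 = 1822500 ≡ 803
1350^4 ≡ 803^2 = 644809 ≡ 1008
1350^8 ≡ 1008^2 = 1016064 ≡ 2727
1350^16 ≡ 2727^2 = 7436529 ≡ 2504
1350^32 ≡ 2504^2 = 6270016 ≡ 2339
1350^64 ≡ 2339^2 = 5470921 ≡ 56
1350^128 ≡ 56^2 = 3136 ≡ 249
1350^256 ≡ 249^2 = 62001 ≡ 1374
1350^512 ≡ 1374^2 = 1887876 ≡ 2665
1350^1024 ≡ 2665^2 = 7102225 ≡ 205
1350^2048 ≡ 205^2 = 42025 ≡ 1607
2742 = 2048 + 512 + 128 + 32 + 16 + 4 + 2, so 1350^2742 ≡ 1607·2665·249·2339·2504·1008·803 ≡ 1654 (mod 2887)
1114·1654 = 1842556 ≡ 650 (mod 2887)
2143 ≠ 650; the check fails.

forged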